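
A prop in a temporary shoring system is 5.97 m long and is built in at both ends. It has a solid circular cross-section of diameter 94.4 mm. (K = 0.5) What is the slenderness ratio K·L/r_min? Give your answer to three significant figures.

λ ≈ 126

For a solid circle r = d/4 = 94.4/4 = 23.60 mm
L_e = K·L = 0.5 × 5.97 m = 2.985 m = 2985.0 mm
λ = L_e / r_min = 2985.0 / 23.60 = 126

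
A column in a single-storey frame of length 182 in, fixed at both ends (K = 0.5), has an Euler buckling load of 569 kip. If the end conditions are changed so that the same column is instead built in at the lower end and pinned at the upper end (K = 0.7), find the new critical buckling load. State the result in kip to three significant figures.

P_cr ∝ 1/K², so P_cr,new = P_cr,old × (K_old/K_new)² = 569 × (0.5/0.7)²
= 569 × 0.5102 = 290 kip

P_cr ≈ 290 kip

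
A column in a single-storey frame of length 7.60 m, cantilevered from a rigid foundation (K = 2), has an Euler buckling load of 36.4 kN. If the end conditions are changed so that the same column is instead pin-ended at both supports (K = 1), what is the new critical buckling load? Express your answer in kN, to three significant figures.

P_cr ≈ 146 kN

P_cr ∝ 1/K², so P_cr,new = P_cr,old × (K_old/K_new)² = 36.4 × (2/1)²
= 36.4 × 4.000 = 146 kN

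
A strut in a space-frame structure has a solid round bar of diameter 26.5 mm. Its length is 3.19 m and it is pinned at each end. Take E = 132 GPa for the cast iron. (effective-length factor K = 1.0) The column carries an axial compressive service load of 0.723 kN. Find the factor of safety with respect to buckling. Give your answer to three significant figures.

I = πd⁴/64 = π×26.5⁴/64 = 2.421×10^4 mm⁴
I = 2.421×10^4 mm⁴ = 2.421×10^-8 m⁴
Effective length L_e = K·L = 1 × 3.19 = 3.190 m
P_cr = π²EI / L_e² = π² × 132×10⁹ × 2.421×10^-8 / 3.190² = 3.099×10^3 N
Factor of safety n = P_cr / P = 3.0992 / 0.723 = 4.29

n ≈ 4.29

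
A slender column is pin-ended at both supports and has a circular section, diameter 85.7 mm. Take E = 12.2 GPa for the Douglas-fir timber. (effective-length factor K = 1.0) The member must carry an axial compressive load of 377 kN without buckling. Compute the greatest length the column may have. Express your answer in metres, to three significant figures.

I = πd⁴/64 = π×85.7⁴/64 = 2.648×10^6 mm⁴
I = 2.648×10^-6 m⁴
At the buckling limit P_cr = P = 3.770×10^5 N
From P_cr = π²EI/(K·L)²:  L = (1/K)·√(π²EI/P_cr) = (1/1)·√(π²×1.22×10^10×2.648×10^-6/3.770×10^5)
L = 0.920 m

L_max ≈ 0.920 m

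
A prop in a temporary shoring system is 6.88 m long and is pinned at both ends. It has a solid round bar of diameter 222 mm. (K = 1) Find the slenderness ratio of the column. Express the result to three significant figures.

I = πd⁴/64 = π×222⁴/64 = 1.192×10^8 mm⁴
A = 3.871×10^4 mm²;  r_min = √(I/A) = √(1.192×10^8/3.871×10^4) = 55.50 mm
L_e = K·L = 1 × 6.88 m = 6.880 m = 6880.0 mm
λ = L_e / r_min = 6880.0 / 55.50 = 124

λ ≈ 124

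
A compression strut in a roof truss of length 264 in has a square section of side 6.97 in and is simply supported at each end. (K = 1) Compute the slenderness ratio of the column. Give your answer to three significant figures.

λ ≈ 131

For a square r = a/√12 = 6.97/√12 = 2.012 in
L_e = K·L = 1 × 264 = 264.0 in
λ = L_e / r_min = 264.00 / 2.012 = 131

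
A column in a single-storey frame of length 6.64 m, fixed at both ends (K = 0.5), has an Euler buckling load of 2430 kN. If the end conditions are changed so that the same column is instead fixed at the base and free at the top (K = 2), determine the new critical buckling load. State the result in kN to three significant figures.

P_cr ∝ 1/K², so P_cr,new = P_cr,old × (K_old/K_new)² = 2430 × (0.5/2)²
= 2430 × 0.06250 = 152 kN

P_cr ≈ 152 kN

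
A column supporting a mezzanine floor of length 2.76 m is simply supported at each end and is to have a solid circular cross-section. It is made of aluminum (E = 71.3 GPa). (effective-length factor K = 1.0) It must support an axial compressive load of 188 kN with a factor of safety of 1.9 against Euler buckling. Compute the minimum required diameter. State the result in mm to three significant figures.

Required P_cr = n·P = 1.9 × 188 = 357.2 kN
L_e = K·L = 1 × 2.76 = 2.760 m
Required I = P_cr·L_e²/(π²E) = 3.572×10^5 × 2.760² / (π² × 7.13×10^10) = 3.867×10^-6 m⁴
I_req = 3.867×10^6 mm⁴
Solid circle: I = πd⁴/64  ⇒  d = (64I/π)^(1/4) = (64×3.867×10^6/π)^(1/4) = 94.2 mm

d ≈ 94.2 mm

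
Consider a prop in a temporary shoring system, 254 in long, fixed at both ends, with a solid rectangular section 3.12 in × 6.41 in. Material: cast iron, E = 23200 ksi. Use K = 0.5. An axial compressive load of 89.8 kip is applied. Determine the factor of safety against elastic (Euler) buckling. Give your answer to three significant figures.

n ≈ 2.56

Buckling occurs about the weak axis: I_min = h·b³/12 with b = 3.12 in (the shorter side).
I_min = 6.41×3.12³/12 = 16.22 in⁴
Effective length L_e = K·L = 0.5 × 254 = 127.0 in
P_cr = π²EI / L_e² = π² × 23200×10³ × 16.22 / 127.0² = 2.303×10^5 lb
Factor of safety n = P_cr / P = 230.31 / 89.8 = 2.56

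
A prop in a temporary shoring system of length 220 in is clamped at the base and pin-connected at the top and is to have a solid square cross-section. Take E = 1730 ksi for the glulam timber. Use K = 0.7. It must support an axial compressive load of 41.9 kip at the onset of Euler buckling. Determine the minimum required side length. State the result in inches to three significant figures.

a ≈ 5.14 in

L_e = K·L = 0.7 × 220 = 154.0 in
Required I = P_cr·L_e²/(π²E) = 4.190×10^4 × 154.0² / (π² × 1.73×10^6) = 58.20 in⁴
Solid square: I = a⁴/12  ⇒  a = (12I)^(1/4) = (12×58.20)^(1/4) = 5.14 in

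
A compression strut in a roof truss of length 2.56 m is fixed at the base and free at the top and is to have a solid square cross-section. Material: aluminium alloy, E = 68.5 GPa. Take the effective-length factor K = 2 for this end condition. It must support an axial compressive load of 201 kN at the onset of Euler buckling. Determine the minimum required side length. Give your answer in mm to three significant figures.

a ≈ 98.3 mm

L_e = K·L = 2 × 2.56 = 5.120 m
Required I = P_cr·L_e²/(π²E) = 2.010×10^5 × 5.120² / (π² × 6.85×10^10) = 7.794×10^-6 m⁴
I_req = 7.794×10^6 mm⁴
Solid square: I = a⁴/12  ⇒  a = (12I)^(1/4) = (12×7.794×10^6)^(1/4) = 98.3 mm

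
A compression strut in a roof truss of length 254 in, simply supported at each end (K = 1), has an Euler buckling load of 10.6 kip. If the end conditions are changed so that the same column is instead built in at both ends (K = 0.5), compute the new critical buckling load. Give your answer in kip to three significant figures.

P_cr ∝ 1/K², so P_cr,new = P_cr,old × (K_old/K_new)² = 10.6 × (1/0.5)²
= 10.6 × 4.000 = 42.4 kip

P_cr ≈ 42.4 kip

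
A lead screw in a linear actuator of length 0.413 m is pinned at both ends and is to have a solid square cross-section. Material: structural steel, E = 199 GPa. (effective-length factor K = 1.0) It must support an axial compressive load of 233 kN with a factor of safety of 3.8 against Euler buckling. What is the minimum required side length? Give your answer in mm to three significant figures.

a ≈ 31.0 mm

Required P_cr = n·P = 3.8 × 233 = 885.4 kN
L_e = K·L = 1 × 0.413 = 0.4130 m
Required I = P_cr·L_e²/(π²E) = 8.854×10^5 × 0.4130² / (π² × 1.99×10^11) = 7.689×10^-8 m⁴
I_req = 7.689×10^4 mm⁴
Solid square: I = a⁴/12  ⇒  a = (12I)^(1/4) = (12×7.689×10^4)^(1/4) = 31.0 mm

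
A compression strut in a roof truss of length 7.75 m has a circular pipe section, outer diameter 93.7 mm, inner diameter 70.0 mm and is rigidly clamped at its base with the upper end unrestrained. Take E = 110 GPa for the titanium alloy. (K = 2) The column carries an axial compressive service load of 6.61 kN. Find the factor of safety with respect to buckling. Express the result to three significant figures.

n ≈ 1.78

d_o = 93.7 mm, d_i = 70.0 mm
I = π(d_o⁴ − d_i⁴)/64 = π(93.7⁴ − 70.00⁴)/64 = 2.605×10^6 mm⁴
I = 2.605×10^6 mm⁴ = 2.605×10^-6 m⁴
Effective length L_e = K·L = 2 × 7.75 = 15.50 m
P_cr = π²EI / L_e² = π² × 110×10⁹ × 2.605×10^-6 / 15.50² = 1.177×10^4 N
Factor of safety n = P_cr / P = 11.773 / 6.61 = 1.78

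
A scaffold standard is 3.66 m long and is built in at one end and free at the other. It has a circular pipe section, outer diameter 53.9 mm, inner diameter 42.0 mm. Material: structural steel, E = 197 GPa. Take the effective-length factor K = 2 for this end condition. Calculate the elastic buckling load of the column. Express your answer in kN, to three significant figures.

P_cr ≈ 9.49 kN

d_o = 53.9 mm, d_i = 42.0 mm
I = π(d_o⁴ − d_i⁴)/64 = π(53.9⁴ − 42.00⁴)/64 = 2.616×10^5 mm⁴
I = 2.616×10^5 mm⁴ = 2.616×10^-7 m⁴
Effective length L_e = K·L = 2 × 3.66 = 7.320 m
P_cr = π²EI / L_e² = π² × 197×10⁹ × 2.616×10^-7 / 7.320² = 9.491×10^3 N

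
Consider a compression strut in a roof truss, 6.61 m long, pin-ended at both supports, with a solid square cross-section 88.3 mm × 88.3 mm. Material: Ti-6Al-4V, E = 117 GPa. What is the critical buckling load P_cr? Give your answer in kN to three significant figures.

P_cr ≈ 134 kN

I = a⁴/12 = 88.3⁴/12 = 5.066×10^6 mm⁴
I = 5.066×10^6 mm⁴ = 5.066×10^-6 m⁴
Effective length L_e = K·L = 1 × 6.61 = 6.610 m
P_cr = π²EI / L_e² = π² × 117×10⁹ × 5.066×10^-6 / 6.610² = 1.339×10^5 N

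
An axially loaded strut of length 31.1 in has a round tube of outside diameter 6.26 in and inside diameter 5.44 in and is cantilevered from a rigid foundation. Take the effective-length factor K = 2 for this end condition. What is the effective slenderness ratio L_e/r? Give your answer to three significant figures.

λ ≈ 30.0

d_o = 6.26 in, d_i = 5.44 in
I = π(d_o⁴ − d_i⁴)/64 = π(6.26⁴ − 5.440⁴)/64 = 32.39 in⁴
A = 7.535 in²;  r_min = √(I/A) = √(32.39/7.535) = 2.073 in
L_e = K·L = 2 × 31.1 = 62.20 in
λ = L_e / r_min = 62.200 / 2.073 = 30.0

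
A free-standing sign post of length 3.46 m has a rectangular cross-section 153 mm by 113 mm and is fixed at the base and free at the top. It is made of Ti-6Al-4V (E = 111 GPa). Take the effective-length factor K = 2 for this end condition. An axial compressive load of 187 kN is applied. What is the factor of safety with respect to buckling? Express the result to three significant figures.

n ≈ 2.25

Buckling occurs about the weak axis: I_min = h·b³/12 with b = 113 mm (the shorter side).
I_min = 153×113³/12 = 1.840×10^7 mm⁴
I = 1.840×10^7 mm⁴ = 1.840×10^-5 m⁴
Effective length L_e = K·L = 2 × 3.46 = 6.920 m
P_cr = π²EI / L_e² = π² × 111×10⁹ × 1.840×10^-5 / 6.920² = 4.209×10^5 N
Factor of safety n = P_cr / P = 420.88 / 187 = 2.25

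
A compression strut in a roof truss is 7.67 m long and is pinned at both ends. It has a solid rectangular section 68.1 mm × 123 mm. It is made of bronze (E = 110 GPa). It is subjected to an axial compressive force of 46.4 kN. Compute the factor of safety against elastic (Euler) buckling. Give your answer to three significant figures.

Buckling occurs about the weak axis: I_min = h·b³/12 with b = 68.1 mm (the shorter side).
I_min = 123×68.1³/12 = 3.237×10^6 mm⁴
I = 3.237×10^6 mm⁴ = 3.237×10^-6 m⁴
Effective length L_e = K·L = 1 × 7.67 = 7.670 m
P_cr = π²EI / L_e² = π² × 110×10⁹ × 3.237×10^-6 / 7.670² = 5.974×10^4 N
Factor of safety n = P_cr / P = 59.740 / 46.4 = 1.29

n ≈ 1.29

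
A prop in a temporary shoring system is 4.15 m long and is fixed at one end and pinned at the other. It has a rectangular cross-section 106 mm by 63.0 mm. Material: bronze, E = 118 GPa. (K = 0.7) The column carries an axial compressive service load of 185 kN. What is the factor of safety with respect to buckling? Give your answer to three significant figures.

Buckling occurs about the weak axis: I_min = h·b³/12 with b = 63.0 mm (the shorter side).
I_min = 106×63.0³/12 = 2.209×10^6 mm⁴
I = 2.209×10^6 mm⁴ = 2.209×10^-6 m⁴
Effective length L_e = K·L = 0.7 × 4.15 = 2.905 m
P_cr = π²EI / L_e² = π² × 118×10⁹ × 2.209×10^-6 / 2.905² = 3.048×10^5 N
Factor of safety n = P_cr / P = 304.81 / 185 = 1.65

n ≈ 1.65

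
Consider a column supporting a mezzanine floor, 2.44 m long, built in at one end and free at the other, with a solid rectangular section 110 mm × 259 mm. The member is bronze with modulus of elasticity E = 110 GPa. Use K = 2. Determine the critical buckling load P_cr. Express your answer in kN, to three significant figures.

P_cr ≈ 1310 kN

Buckling occurs about the weak axis: I_min = h·b³/12 with b = 110 mm (the shorter side).
I_min = 259×110³/12 = 2.873×10^7 mm⁴
I = 2.873×10^7 mm⁴ = 2.873×10^-5 m⁴
Effective length L_e = K·L = 2 × 2.44 = 4.880 m
P_cr = π²EI / L_e² = π² × 110×10⁹ × 2.873×10^-5 / 4.880² = 1.310×10^6 N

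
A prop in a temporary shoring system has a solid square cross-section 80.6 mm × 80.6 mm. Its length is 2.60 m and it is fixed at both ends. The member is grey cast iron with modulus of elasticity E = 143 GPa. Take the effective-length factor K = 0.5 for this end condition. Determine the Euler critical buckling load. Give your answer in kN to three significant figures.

I = a⁴/12 = 80.6⁴/12 = 3.517×10^6 mm⁴
I = 3.517×10^6 mm⁴ = 3.517×10^-6 m⁴
Effective length L_e = K·L = 0.5 × 2.60 = 1.300 m
P_cr = π²EI / L_e² = π² × 143×10⁹ × 3.517×10^-6 / 1.300² = 2.937×10^6 N

P_cr ≈ 2940 kN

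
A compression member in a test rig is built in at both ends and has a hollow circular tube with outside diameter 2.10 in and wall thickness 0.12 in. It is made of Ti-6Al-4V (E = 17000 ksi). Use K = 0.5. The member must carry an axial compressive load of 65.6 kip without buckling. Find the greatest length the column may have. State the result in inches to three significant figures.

Inner diameter d_i = 2.10 − 2×0.12 = 1.860 in
I = π(d_o⁴ − d_i⁴)/64 = π(2.10⁴ − 1.860⁴)/64 = 0.3671 in⁴
At the buckling limit P_cr = P = 6.560×10^4 lb
From P_cr = π²EI/(K·L)²:  L = (1/K)·√(π²EI/P_cr) = (1/0.5)·√(π²×1.70×10^7×0.3671/6.560×10^4)
L = 61.3 in

L_max ≈ 61.3 in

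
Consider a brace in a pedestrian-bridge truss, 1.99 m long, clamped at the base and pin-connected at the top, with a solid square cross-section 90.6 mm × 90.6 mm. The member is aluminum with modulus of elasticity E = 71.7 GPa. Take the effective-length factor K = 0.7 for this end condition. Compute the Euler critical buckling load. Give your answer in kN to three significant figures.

I = a⁴/12 = 90.6⁴/12 = 5.615×10^6 mm⁴
I = 5.615×10^6 mm⁴ = 5.615×10^-6 m⁴
Effective length L_e = K·L = 0.7 × 1.99 = 1.393 m
P_cr = π²EI / L_e² = π² × 71.7×10⁹ × 5.615×10^-6 / 1.393² = 2.048×10^6 N

P_cr ≈ 2050 kN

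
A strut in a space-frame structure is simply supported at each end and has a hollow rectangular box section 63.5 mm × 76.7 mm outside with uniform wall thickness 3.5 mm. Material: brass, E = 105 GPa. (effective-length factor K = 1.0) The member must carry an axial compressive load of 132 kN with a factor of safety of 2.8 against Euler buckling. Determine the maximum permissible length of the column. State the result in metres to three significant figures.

Inner dimensions: h_i = 76.7 − 2×3.5 = 69.70 mm, b_i = 63.5 − 2×3.5 = 56.50 mm
Weak-axis I_min = (h_o·b_o³ − h_i·b_i³)/12 with b_o = 63.5, b_i = 56.50 mm (shorter outer/inner sides).
I_min = (76.7×63.5³ − 69.70×56.50³)/12 = 5.890×10^5 mm⁴
I = 5.890×10^-7 m⁴
Required critical load P_cr = n·P = 2.8 × 132 = 369.6 kN = 3.696×10^5 N
From P_cr = π²EI/(K·L)²:  L = (1/K)·√(π²EI/P_cr) = (1/1)·√(π²×1.05×10^11×5.890×10^-7/3.696×10^5)
L = 1.29 m

L_max ≈ 1.29 m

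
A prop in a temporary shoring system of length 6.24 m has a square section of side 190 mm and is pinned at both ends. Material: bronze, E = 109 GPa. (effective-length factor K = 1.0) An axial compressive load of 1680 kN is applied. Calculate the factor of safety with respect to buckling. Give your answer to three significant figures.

I = a⁴/12 = 190⁴/12 = 1.086×10^8 mm⁴
I = 1.086×10^8 mm⁴ = 1.086×10^-4 m⁴
Effective length L_e = K·L = 1 × 6.24 = 6.240 m
P_cr = π²EI / L_e² = π² × 109×10⁹ × 1.086×10^-4 / 6.240² = 3.000×10^6 N
Factor of safety n = P_cr / P = 3000.5 / 1680 = 1.79

n ≈ 1.79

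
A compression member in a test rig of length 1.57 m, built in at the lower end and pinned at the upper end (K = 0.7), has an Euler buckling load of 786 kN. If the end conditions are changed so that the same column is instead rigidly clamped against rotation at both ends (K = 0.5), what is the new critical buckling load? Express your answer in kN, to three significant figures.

P_cr ∝ 1/K², so P_cr,new = P_cr,old × (K_old/K_new)² = 786 × (0.7/0.5)²
= 786 × 1.960 = 1540 kN

P_cr ≈ 1540 kN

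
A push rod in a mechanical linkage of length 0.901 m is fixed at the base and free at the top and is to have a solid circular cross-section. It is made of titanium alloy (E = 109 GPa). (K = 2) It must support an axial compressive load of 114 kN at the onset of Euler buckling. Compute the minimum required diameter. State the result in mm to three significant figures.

d ≈ 51.5 mm

L_e = K·L = 2 × 0.901 = 1.802 m
Required I = P_cr·L_e²/(π²E) = 1.140×10^5 × 1.802² / (π² × 1.09×10^11) = 3.441×10^-7 m⁴
I_req = 3.441×10^5 mm⁴
Solid circle: I = πd⁴/64  ⇒  d = (64I/π)^(1/4) = (64×3.441×10^5/π)^(1/4) = 51.5 mm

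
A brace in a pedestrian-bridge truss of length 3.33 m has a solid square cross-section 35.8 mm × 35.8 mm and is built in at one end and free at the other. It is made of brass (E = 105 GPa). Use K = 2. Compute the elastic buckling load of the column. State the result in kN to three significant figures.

P_cr ≈ 3.20 kN

I = a⁴/12 = 35.8⁴/12 = 1.369×10^5 mm⁴
I = 1.369×10^5 mm⁴ = 1.369×10^-7 m⁴
Effective length L_e = K·L = 2 × 3.33 = 6.660 m
P_cr = π²EI / L_e² = π² × 105×10⁹ × 1.369×10^-7 / 6.660² = 3.198×10^3 N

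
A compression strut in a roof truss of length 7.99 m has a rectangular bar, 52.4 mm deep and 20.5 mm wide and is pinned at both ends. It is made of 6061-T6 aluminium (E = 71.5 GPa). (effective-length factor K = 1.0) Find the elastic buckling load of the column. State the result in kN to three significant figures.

Buckling occurs about the weak axis: I_min = h·b³/12 with b = 20.5 mm (the shorter side).
I_min = 52.4×20.5³/12 = 3.762×10^4 mm⁴
I = 3.762×10^4 mm⁴ = 3.762×10^-8 m⁴
Effective length L_e = K·L = 1 × 7.99 = 7.990 m
P_cr = π²EI / L_e² = π² × 71.5×10⁹ × 3.762×10^-8 / 7.990² = 415.8 N

P_cr ≈ 0.416 kN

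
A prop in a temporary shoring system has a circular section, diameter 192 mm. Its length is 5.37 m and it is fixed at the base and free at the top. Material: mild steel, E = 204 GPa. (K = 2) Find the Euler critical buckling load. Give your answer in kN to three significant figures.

I = πd⁴/64 = π×192⁴/64 = 6.671×10^7 mm⁴
I = 6.671×10^7 mm⁴ = 6.671×10^-5 m⁴
Effective length L_e = K·L = 2 × 5.37 = 10.74 m
P_cr = π²EI / L_e² = π² × 204×10⁹ × 6.671×10^-5 / 10.74² = 1.164×10^6 N

P_cr ≈ 1160 kN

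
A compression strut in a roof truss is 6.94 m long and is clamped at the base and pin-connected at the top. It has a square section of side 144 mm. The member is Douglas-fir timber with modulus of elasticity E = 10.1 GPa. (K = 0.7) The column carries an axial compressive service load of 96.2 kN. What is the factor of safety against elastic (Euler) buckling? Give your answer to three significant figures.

n ≈ 1.57

I = a⁴/12 = 144⁴/12 = 3.583×10^7 mm⁴
I = 3.583×10^7 mm⁴ = 3.583×10^-5 m⁴
Effective length L_e = K·L = 0.7 × 6.94 = 4.858 m
P_cr = π²EI / L_e² = π² × 10.1×10⁹ × 3.583×10^-5 / 4.858² = 1.513×10^5 N
Factor of safety n = P_cr / P = 151.35 / 96.2 = 1.57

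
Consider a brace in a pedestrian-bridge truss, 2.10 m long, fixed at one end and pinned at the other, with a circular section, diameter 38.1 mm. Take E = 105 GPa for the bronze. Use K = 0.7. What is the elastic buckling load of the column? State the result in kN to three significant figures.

P_cr ≈ 49.6 kN

I = πd⁴/64 = π×38.1⁴/64 = 1.034×10^5 mm⁴
I = 1.034×10^5 mm⁴ = 1.034×10^-7 m⁴
Effective length L_e = K·L = 0.7 × 2.10 = 1.470 m
P_cr = π²EI / L_e² = π² × 105×10⁹ × 1.034×10^-7 / 1.470² = 4.960×10^4 N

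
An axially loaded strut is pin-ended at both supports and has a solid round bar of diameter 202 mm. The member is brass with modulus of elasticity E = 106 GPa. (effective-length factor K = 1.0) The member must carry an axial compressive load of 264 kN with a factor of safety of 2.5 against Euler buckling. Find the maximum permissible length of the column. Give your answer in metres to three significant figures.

I = πd⁴/64 = π×202⁴/64 = 8.173×10^7 mm⁴
I = 8.173×10^-5 m⁴
Required critical load P_cr = n·P = 2.5 × 264 = 660.0 kN = 6.600×10^5 N
From P_cr = π²EI/(K·L)²:  L = (1/K)·√(π²EI/P_cr) = (1/1)·√(π²×1.06×10^11×8.173×10^-5/6.600×10^5)
L = 11.4 m

L_max ≈ 11.4 m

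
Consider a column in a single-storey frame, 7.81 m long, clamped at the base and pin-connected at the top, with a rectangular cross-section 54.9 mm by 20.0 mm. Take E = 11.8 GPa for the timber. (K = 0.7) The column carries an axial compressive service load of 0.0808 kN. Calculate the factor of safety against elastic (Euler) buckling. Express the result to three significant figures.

Buckling occurs about the weak axis: I_min = h·b³/12 with b = 20.0 mm (the shorter side).
I_min = 54.9×20.0³/12 = 3.660×10^4 mm⁴
I = 3.660×10^4 mm⁴ = 3.660×10^-8 m⁴
Effective length L_e = K·L = 0.7 × 7.81 = 5.467 m
P_cr = π²EI / L_e² = π² × 11.8×10⁹ × 3.660×10^-8 / 5.467² = 142.6 N
Factor of safety n = P_cr / P = 0.14261 / 0.0808 = 1.77

n ≈ 1.77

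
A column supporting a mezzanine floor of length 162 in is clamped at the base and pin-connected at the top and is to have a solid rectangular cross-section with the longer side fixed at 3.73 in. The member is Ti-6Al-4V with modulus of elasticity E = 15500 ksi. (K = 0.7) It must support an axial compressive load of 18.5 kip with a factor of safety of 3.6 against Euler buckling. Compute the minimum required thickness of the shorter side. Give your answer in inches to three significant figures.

b ≈ 2.62 in

Required P_cr = n·P = 3.6 × 18.5 = 66.60 kip
L_e = K·L = 0.7 × 162 = 113.4 in
Required I = P_cr·L_e²/(π²E) = 6.660×10^4 × 113.4² / (π² × 1.55×10^7) = 5.598 in⁴
Rectangle, weak axis: I_min = h·b³/12 with h = 3.73 in fixed  ⇒  b = (12I/h)^(1/3) = 2.62 in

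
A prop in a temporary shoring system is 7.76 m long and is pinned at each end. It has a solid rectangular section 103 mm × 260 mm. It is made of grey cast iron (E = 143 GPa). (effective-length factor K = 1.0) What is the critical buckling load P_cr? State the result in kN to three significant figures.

Buckling occurs about the weak axis: I_min = h·b³/12 with b = 103 mm (the shorter side).
I_min = 260×103³/12 = 2.368×10^7 mm⁴
I = 2.368×10^7 mm⁴ = 2.368×10^-5 m⁴
Effective length L_e = K·L = 1 × 7.76 = 7.760 m
P_cr = π²EI / L_e² = π² × 143×10⁹ × 2.368×10^-5 / 7.760² = 5.549×10^5 N

P_cr ≈ 555 kN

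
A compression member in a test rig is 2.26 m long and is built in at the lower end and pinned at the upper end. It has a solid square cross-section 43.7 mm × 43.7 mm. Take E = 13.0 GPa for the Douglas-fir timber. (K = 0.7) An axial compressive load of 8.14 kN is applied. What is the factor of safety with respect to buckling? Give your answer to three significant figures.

I = a⁴/12 = 43.7⁴/12 = 3.039×10^5 mm⁴
I = 3.039×10^5 mm⁴ = 3.039×10^-7 m⁴
Effective length L_e = K·L = 0.7 × 2.26 = 1.582 m
P_cr = π²EI / L_e² = π² × 13.0×10⁹ × 3.039×10^-7 / 1.582² = 1.558×10^4 N
Factor of safety n = P_cr / P = 15.580 / 8.14 = 1.91

n ≈ 1.91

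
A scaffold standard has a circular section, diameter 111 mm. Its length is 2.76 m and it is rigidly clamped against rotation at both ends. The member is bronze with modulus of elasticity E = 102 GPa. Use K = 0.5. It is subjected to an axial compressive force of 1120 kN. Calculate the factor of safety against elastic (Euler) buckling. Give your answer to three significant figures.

I = πd⁴/64 = π×111⁴/64 = 7.452×10^6 mm⁴
I = 7.452×10^6 mm⁴ = 7.452×10^-6 m⁴
Effective length L_e = K·L = 0.5 × 2.76 = 1.380 m
P_cr = π²EI / L_e² = π² × 102×10⁹ × 7.452×10^-6 / 1.380² = 3.939×10^6 N
Factor of safety n = P_cr / P = 3939.2 / 1120 = 3.52

n ≈ 3.52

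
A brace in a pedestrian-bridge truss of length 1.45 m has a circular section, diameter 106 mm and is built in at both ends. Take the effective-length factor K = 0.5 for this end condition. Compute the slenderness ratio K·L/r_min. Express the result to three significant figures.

λ ≈ 27.4

For a solid circle r = d/4 = 106/4 = 26.50 mm
L_e = K·L = 0.5 × 1.45 m = 0.7250 m = 725.00 mm
λ = L_e / r_min = 725.00 / 26.50 = 27.4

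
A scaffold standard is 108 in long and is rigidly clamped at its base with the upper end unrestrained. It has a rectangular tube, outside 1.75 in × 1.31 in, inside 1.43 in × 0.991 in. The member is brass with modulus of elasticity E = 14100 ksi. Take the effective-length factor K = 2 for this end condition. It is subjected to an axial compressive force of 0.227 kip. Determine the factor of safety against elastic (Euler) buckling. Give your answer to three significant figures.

n ≈ 2.78

Weak-axis I_min = (h_o·b_o³ − h_i·b_i³)/12 with b_o = 1.31, b_i = 0.9910 in (shorter outer/inner sides).
I_min = (1.75×1.31³ − 1.430×0.9910³)/12 = 0.2119 in⁴
Effective length L_e = K·L = 2 × 108 = 216.0 in
P_cr = π²EI / L_e² = π² × 14100×10³ × 0.2119 / 216.0² = 631.9 lb
Factor of safety n = P_cr / P = 0.63194 / 0.227 = 2.78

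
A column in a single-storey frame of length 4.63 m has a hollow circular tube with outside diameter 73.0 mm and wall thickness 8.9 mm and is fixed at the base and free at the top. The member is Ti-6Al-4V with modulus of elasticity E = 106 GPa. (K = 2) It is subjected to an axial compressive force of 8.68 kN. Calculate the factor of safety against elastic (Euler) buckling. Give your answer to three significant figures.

Inner diameter d_i = 73.0 − 2×8.9 = 55.20 mm
I = π(d_o⁴ − d_i⁴)/64 = π(73.0⁴ − 55.20⁴)/64 = 9.382×10^5 mm⁴
I = 9.382×10^5 mm⁴ = 9.382×10^-7 m⁴
Effective length L_e = K·L = 2 × 4.63 = 9.260 m
P_cr = π²EI / L_e² = π² × 106×10⁹ × 9.382×10^-7 / 9.260² = 1.145×10^4 N
Factor of safety n = P_cr / P = 11.447 / 8.68 = 1.32

n ≈ 1.32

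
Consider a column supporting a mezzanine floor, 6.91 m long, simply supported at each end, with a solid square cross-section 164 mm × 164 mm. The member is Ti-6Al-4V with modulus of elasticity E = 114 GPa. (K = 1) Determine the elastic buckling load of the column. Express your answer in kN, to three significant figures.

I = a⁴/12 = 164⁴/12 = 6.028×10^7 mm⁴
I = 6.028×10^7 mm⁴ = 6.028×10^-5 m⁴
Effective length L_e = K·L = 1 × 6.91 = 6.910 m
P_cr = π²EI / L_e² = π² × 114×10⁹ × 6.028×10^-5 / 6.910² = 1.421×10^6 N

P_cr ≈ 1420 kN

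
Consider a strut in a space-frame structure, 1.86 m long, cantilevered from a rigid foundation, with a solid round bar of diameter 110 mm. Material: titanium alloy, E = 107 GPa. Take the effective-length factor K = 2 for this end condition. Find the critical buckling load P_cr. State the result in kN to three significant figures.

I = πd⁴/64 = π×110⁴/64 = 7.187×10^6 mm⁴
I = 7.187×10^6 mm⁴ = 7.187×10^-6 m⁴
Effective length L_e = K·L = 2 × 1.86 = 3.720 m
P_cr = π²EI / L_e² = π² × 107×10⁹ × 7.187×10^-6 / 3.720² = 5.485×10^5 N

P_cr ≈ 548 kN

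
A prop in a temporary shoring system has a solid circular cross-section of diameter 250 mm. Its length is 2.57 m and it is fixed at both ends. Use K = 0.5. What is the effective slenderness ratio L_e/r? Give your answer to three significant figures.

I = πd⁴/64 = π×250⁴/64 = 1.917×10^8 mm⁴
A = 4.909×10^4 mm²;  r_min = √(I/A) = √(1.917×10^8/4.909×10^4) = 62.50 mm
L_e = K·L = 0.5 × 2.57 m = 1.285 m = 1285.0 mm
λ = L_e / r_min = 1285.0 / 62.50 = 20.6

λ ≈ 20.6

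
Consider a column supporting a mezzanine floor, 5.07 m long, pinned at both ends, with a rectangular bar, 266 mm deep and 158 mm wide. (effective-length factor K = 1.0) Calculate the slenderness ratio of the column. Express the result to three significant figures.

For a rectangle r_min = b/√12 = 158/√12 = 45.61 mm
L_e = K·L = 1 × 5.07 m = 5.070 m = 5070.0 mm
λ = L_e / r_min = 5070.0 / 45.61 = 111

λ ≈ 111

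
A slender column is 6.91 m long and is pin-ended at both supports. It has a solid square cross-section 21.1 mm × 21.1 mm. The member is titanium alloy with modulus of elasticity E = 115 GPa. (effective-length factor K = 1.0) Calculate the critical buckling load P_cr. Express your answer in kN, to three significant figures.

I = a⁴/12 = 21.1⁴/12 = 1.652×10^4 mm⁴
I = 1.652×10^4 mm⁴ = 1.652×10^-8 m⁴
Effective length L_e = K·L = 1 × 6.91 = 6.910 m
P_cr = π²EI / L_e² = π² × 115×10⁹ × 1.652×10^-8 / 6.910² = 392.6 N

P_cr ≈ 0.393 kN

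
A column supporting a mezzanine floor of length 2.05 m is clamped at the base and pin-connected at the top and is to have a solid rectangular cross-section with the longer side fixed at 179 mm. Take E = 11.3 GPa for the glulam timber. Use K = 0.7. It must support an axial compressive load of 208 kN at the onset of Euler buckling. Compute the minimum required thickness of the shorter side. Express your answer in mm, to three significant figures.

b ≈ 63.6 mm

L_e = K·L = 0.7 × 2.05 = 1.435 m
Required I = P_cr·L_e²/(π²E) = 2.080×10^5 × 1.435² / (π² × 1.13×10^10) = 3.841×10^-6 m⁴
I_req = 3.841×10^6 mm⁴
Rectangle, weak axis: I_min = h·b³/12 with h = 179 mm fixed  ⇒  b = (12I/h)^(1/3) = 63.6 mm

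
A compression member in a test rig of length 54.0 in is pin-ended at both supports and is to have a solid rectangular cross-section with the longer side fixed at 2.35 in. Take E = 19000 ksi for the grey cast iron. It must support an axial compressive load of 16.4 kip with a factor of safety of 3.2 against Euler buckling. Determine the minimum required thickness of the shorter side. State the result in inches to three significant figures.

Required P_cr = n·P = 3.2 × 16.4 = 52.48 kip
L_e = K·L = 1 × 54.0 = 54.00 in
Required I = P_cr·L_e²/(π²E) = 5.248×10^4 × 54.00² / (π² × 1.90×10^7) = 0.8161 in⁴
Rectangle, weak axis: I_min = h·b³/12 with h = 2.35 in fixed  ⇒  b = (12I/h)^(1/3) = 1.61 in

b ≈ 1.61 in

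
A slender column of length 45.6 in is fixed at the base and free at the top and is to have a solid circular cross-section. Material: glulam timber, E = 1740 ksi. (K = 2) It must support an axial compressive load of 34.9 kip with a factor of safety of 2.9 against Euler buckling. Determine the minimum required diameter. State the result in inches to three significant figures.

d ≈ 5.62 in

Required P_cr = n·P = 2.9 × 34.9 = 101.2 kip
L_e = K·L = 2 × 45.6 = 91.20 in
Required I = P_cr·L_e²/(π²E) = 1.012×10^5 × 91.20² / (π² × 1.74×10^6) = 49.02 in⁴
Solid circle: I = πd⁴/64  ⇒  d = (64I/π)^(1/4) = (64×49.02/π)^(1/4) = 5.62 in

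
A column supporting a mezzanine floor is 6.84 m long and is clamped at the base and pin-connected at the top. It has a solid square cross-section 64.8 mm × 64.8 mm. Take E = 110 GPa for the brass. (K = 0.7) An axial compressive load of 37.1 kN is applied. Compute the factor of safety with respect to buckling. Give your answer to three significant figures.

n ≈ 1.88

I = a⁴/12 = 64.8⁴/12 = 1.469×10^6 mm⁴
I = 1.469×10^6 mm⁴ = 1.469×10^-6 m⁴
Effective length L_e = K·L = 0.7 × 6.84 = 4.788 m
P_cr = π²EI / L_e² = π² × 110×10⁹ × 1.469×10^-6 / 4.788² = 6.958×10^4 N
Factor of safety n = P_cr / P = 69.583 / 37.1 = 1.88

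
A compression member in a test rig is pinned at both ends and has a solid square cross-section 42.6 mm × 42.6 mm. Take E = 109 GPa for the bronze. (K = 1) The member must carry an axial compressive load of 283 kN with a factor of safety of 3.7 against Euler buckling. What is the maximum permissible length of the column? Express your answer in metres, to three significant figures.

I = a⁴/12 = 42.6⁴/12 = 2.744×10^5 mm⁴
I = 2.744×10^-7 m⁴
Required critical load P_cr = n·P = 3.7 × 283 = 1047 kN = 1.047×10^6 N
From P_cr = π²EI/(K·L)²:  L = (1/K)·√(π²EI/P_cr) = (1/1)·√(π²×1.09×10^11×2.744×10^-7/1.047×10^6)
L = 0.531 m

L_max ≈ 0.531 m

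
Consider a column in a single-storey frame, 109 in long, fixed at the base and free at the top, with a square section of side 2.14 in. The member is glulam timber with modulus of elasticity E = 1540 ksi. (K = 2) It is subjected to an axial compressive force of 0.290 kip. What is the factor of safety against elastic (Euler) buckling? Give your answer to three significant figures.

n ≈ 1.93

I = a⁴/12 = 2.14⁴/12 = 1.748 in⁴
Effective length L_e = K·L = 2 × 109 = 218.0 in
P_cr = π²EI / L_e² = π² × 1540×10³ × 1.748 / 218.0² = 559.0 lb
Factor of safety n = P_cr / P = 0.55896 / 0.290 = 1.93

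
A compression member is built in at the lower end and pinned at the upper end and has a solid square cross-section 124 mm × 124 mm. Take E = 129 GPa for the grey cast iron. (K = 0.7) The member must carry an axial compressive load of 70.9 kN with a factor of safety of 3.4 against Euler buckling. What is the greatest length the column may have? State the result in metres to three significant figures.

I = a⁴/12 = 124⁴/12 = 1.970×10^7 mm⁴
I = 1.970×10^-5 m⁴
Required critical load P_cr = n·P = 3.4 × 70.9 = 241.1 kN = 2.411×10^5 N
From P_cr = π²EI/(K·L)²:  L = (1/K)·√(π²EI/P_cr) = (1/0.7)·√(π²×1.29×10^11×1.970×10^-5/2.411×10^5)
L = 14.6 m

L_max ≈ 14.6 m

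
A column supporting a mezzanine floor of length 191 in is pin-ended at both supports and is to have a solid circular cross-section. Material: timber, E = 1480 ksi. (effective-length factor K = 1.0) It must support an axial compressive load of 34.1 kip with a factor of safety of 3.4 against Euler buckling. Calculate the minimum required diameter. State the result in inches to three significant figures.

d ≈ 8.76 in

Required P_cr = n·P = 3.4 × 34.1 = 115.9 kip
L_e = K·L = 1 × 191 = 191.0 in
Required I = P_cr·L_e²/(π²E) = 1.159×10^5 × 191.0² / (π² × 1.48×10^6) = 289.6 in⁴
Solid circle: I = πd⁴/64  ⇒  d = (64I/π)^(1/4) = (64×289.6/π)^(1/4) = 8.76 in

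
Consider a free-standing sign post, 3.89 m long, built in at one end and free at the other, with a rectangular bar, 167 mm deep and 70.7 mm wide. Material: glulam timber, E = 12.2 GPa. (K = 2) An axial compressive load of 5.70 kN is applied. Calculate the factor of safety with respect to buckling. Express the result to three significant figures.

n ≈ 1.72

Buckling occurs about the weak axis: I_min = h·b³/12 with b = 70.7 mm (the shorter side).
I_min = 167×70.7³/12 = 4.918×10^6 mm⁴
I = 4.918×10^6 mm⁴ = 4.918×10^-6 m⁴
Effective length L_e = K·L = 2 × 3.89 = 7.780 m
P_cr = π²EI / L_e² = π² × 12.2×10⁹ × 4.918×10^-6 / 7.780² = 9.783×10^3 N
Factor of safety n = P_cr / P = 9.7835 / 5.70 = 1.72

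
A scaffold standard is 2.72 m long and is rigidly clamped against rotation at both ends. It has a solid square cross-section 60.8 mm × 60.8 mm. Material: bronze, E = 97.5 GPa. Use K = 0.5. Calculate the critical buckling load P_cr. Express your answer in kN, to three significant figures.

I = a⁴/12 = 60.8⁴/12 = 1.139×10^6 mm⁴
I = 1.139×10^6 mm⁴ = 1.139×10^-6 m⁴
Effective length L_e = K·L = 0.5 × 2.72 = 1.360 m
P_cr = π²EI / L_e² = π² × 97.5×10⁹ × 1.139×10^-6 / 1.360² = 5.925×10^5 N

P_cr ≈ 592 kN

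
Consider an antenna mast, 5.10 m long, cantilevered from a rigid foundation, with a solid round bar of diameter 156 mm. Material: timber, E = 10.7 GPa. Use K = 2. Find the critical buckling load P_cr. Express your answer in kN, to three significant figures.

I = πd⁴/64 = π×156⁴/64 = 2.907×10^7 mm⁴
I = 2.907×10^7 mm⁴ = 2.907×10^-5 m⁴
Effective length L_e = K·L = 2 × 5.10 = 10.20 m
P_cr = π²EI / L_e² = π² × 10.7×10⁹ × 2.907×10^-5 / 10.20² = 2.951×10^4 N

P_cr ≈ 29.5 kN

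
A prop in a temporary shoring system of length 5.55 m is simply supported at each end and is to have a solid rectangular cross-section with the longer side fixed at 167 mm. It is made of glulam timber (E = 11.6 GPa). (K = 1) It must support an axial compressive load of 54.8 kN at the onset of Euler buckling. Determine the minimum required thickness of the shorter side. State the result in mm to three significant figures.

b ≈ 102 mm

L_e = K·L = 1 × 5.55 = 5.550 m
Required I = P_cr·L_e²/(π²E) = 5.480×10^4 × 5.550² / (π² × 1.16×10^10) = 1.474×10^-5 m⁴
I_req = 1.474×10^7 mm⁴
Rectangle, weak axis: I_min = h·b³/12 with h = 167 mm fixed  ⇒  b = (12I/h)^(1/3) = 102 mm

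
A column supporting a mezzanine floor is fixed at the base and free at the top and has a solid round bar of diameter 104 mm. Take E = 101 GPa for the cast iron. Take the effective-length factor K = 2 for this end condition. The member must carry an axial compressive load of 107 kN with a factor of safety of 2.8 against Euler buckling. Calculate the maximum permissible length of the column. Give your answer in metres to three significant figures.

L_max ≈ 2.19 m

I = πd⁴/64 = π×104⁴/64 = 5.743×10^6 mm⁴
I = 5.743×10^-6 m⁴
Required critical load P_cr = n·P = 2.8 × 107 = 299.6 kN = 2.996×10^5 N
From P_cr = π²EI/(K·L)²:  L = (1/K)·√(π²EI/P_cr) = (1/2)·√(π²×1.01×10^11×5.743×10^-6/2.996×10^5)
L = 2.19 m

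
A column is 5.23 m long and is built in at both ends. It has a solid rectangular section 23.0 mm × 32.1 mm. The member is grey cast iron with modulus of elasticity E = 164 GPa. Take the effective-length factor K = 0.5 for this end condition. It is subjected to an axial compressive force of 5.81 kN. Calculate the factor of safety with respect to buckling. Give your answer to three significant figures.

n ≈ 1.33

Buckling occurs about the weak axis: I_min = h·b³/12 with b = 23.0 mm (the shorter side).
I_min = 32.1×23.0³/12 = 3.255×10^4 mm⁴
I = 3.255×10^4 mm⁴ = 3.255×10^-8 m⁴
Effective length L_e = K·L = 0.5 × 5.23 = 2.615 m
P_cr = π²EI / L_e² = π² × 164×10⁹ × 3.255×10^-8 / 2.615² = 7.704×10^3 N
Factor of safety n = P_cr / P = 7.7038 / 5.81 = 1.33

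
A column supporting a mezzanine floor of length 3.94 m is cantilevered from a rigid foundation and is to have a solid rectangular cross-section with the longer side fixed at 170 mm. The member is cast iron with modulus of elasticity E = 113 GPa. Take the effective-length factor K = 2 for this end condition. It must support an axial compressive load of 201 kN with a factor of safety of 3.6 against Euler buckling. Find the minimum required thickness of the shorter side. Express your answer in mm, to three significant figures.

b ≈ 142 mm

Required P_cr = n·P = 3.6 × 201 = 723.6 kN
L_e = K·L = 2 × 3.94 = 7.880 m
Required I = P_cr·L_e²/(π²E) = 7.236×10^5 × 7.880² / (π² × 1.13×10^11) = 4.029×10^-5 m⁴
I_req = 4.029×10^7 mm⁴
Rectangle, weak axis: I_min = h·b³/12 with h = 170 mm fixed  ⇒  b = (12I/h)^(1/3) = 142 mm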